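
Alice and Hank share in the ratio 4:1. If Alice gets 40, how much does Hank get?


Find the multiplier:
40 / 4 = 10
Apply to Hank's share:
1 x 10 = 10

10


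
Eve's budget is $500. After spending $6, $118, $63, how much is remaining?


Add up expenses:
$6 + $118 + $63 = $187
Subtract from budget:
$500 - $187 = $313

$313


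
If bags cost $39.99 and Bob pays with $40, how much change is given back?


Start with the amount paid:
$40
Subtract the price:
$40 - $39.99 = $0.01

$0.01


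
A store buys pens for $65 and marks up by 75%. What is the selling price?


Calculate the markup amount:
75% of $65 = $48.75
Add to cost:
$65 + $48.75 = $113.75

$113.75


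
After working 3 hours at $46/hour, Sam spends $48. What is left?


Calculate earnings:
3 x $46 = $138
Subtract spending:
$138 - $48 = $90

$90


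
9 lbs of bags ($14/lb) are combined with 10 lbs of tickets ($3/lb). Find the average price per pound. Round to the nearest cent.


Cost of bags:
9 x $14 = $126
Cost of tickets:
10 x $3 = $30
Total cost: $126 + $30 = $156
Total weight: 19 lbs
Average: $156 / 19 = $8.2105... ≈ $8.21/lb

$8.21/lb


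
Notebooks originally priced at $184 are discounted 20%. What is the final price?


Calculate the discount amount:
20% of $184 = $36.80
Subtract from original:
$184 - $36.80 = $147.20

$147.20


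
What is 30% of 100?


Convert percentage to decimal:
30% = 0.3
Multiply:
100 x 0.3 = 30

30


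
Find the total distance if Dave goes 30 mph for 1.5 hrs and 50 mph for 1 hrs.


Leg 1 distance:
30 x 1.5 = 45 miles
Leg 2 distance:
50 x 1 = 50 miles
Total distance:
45 + 50 = 95 miles

95 miles


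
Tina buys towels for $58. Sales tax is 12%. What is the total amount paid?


Calculate the tax:
12% of $58 = $6.96
Add tax to price:
$58 + $6.96 = $64.96

$64.96


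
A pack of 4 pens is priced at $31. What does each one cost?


Total cost: $31
Number of items: 4
Unit price: $31 / 4 = $7.75

$7.75


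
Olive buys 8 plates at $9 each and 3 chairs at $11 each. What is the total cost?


Cost of plates:
8 x $9 = $72
Cost of chairs:
3 x $11 = $33
Add both:
$72 + $33 = $105

$105


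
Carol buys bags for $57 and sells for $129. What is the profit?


Selling price = $129
Cost price = $57
Profit = selling price - cost price:
Profit = $129 - $57 = $72

$72


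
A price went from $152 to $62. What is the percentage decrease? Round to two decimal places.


Find the absolute change:
|62 - 152| = 90
Divide by original and multiply by 100:
90 / 152 x 100 = 59.2105...% ≈ 59.21%

59.21%


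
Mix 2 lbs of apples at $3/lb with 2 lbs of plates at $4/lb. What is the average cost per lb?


Cost of apples:
2 x $3 = $6
Cost of plates:
2 x $4 = $8
Total cost: $6 + $8 = $14
Total weight: 4 lbs
Average: $14 / 4 = $3.50/lb

$3.50/lb


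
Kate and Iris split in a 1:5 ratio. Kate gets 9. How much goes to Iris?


Find the multiplier:
9 / 1 = 9
Apply to Iris's share:
5 x 9 = 45

45


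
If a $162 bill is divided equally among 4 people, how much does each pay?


Total bill: $162
Number of people: 4
Each pays: $162 / 4 = $40.50

$40.50


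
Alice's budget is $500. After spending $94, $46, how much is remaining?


Add up expenses:
$94 + $46 = $140
Subtract from budget:
$500 - $140 = $360

$360


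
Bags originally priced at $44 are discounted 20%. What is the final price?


Calculate the discount amount:
20% of $44 = $8.80
Subtract from original:
$44 - $8.80 = $35.20

$35.20


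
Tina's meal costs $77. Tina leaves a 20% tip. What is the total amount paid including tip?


Calculate the tip:
20% of $77 = $15.40
Add tip to meal cost:
$77 + $15.40 = $92.40

$92.40


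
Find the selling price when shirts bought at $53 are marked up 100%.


Calculate the markup amount:
100% of $53 = $53
Add to cost:
$53 + $53 = $106

$106


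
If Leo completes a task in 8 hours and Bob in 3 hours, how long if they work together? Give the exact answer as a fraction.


Leo's rate: 1/8 of the job per hour
Bob's rate: 1/3 of the job per hour
Combined rate: 1/8 + 1/3 = 11/24 per hour
Time = 1 / (11/24) = 24/11 hours (≈ 2.18 hours)

24/11 hours


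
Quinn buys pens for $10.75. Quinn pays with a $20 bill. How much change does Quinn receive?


Start with the amount paid:
$20
Subtract the price:
$20 - $10.75 = $9.25

$9.25


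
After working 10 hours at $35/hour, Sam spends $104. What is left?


Calculate earnings:
10 x $35 = $350
Subtract spending:
$350 - $104 = $246

$246


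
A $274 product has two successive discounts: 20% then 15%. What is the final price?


First discount:
20% of $274 = $54.80
Price after first discount:
$274 - $54.80 = $219.20
Second discount:
15% of $219.20 = $32.88
Final price:
$219.20 - $32.88 = $186.32

$186.32


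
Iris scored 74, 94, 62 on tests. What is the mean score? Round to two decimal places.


Add the scores:
74 + 94 + 62 = 230
Divide by the number of tests:
230 / 3 = 76.6666... ≈ 76.67

76.67


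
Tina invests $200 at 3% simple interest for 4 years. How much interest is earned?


Use the formula I = P x R x T / 100
P x R x T = 200 x 3 x 4 = 2400
I = 2400 / 100 = $24

$24


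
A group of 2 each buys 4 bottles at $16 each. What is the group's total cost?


Cost per person:
4 x $16 = $64
Group total:
2 x $64 = $128

$128


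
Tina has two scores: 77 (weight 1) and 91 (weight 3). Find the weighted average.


Weighted sum:
1 x 77 + 3 x 91 = 350
Total weight:
1 + 3 = 4
Weighted average:
350 / 4 = 87.5

87.5


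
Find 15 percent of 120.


Convert percentage to decimal:
15% = 0.15
Multiply:
120 x 0.15 = 18

18


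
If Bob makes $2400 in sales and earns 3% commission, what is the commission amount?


Convert rate to decimal:
3% = 0.03
Multiply by sales:
$2400 x 0.03 = $72

$72


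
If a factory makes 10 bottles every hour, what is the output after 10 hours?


Production rate: 10 bottles per hour
Time: 10 hours
Total: 10 x 10 = 100 bottles

100 bottles


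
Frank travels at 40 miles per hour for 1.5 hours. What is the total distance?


Use the formula: distance = speed x time
Speed = 40 mph, Time = 1.5 hours
40 x 1.5 = 60 miles

60 miles


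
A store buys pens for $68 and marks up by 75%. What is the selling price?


Calculate the markup amount:
75% of $68 = $51
Add to cost:
$68 + $51 = $119

$119


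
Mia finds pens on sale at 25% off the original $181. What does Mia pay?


Calculate the discount amount:
25% of $181 = $45.25
Subtract from original:
$181 - $45.25 = $135.75

$135.75


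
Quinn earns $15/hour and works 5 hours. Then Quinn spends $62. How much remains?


Calculate earnings:
5 x $15 = $75
Subtract spending:
$75 - $62 = $13

$13


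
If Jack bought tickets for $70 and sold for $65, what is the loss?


Selling price = $65
Cost price = $70
Loss = cost price - selling price:
Loss = $70 - $65 = $5

$5


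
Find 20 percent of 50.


Convert percentage to decimal:
20% = 0.2
Multiply:
50 x 0.2 = 10

10


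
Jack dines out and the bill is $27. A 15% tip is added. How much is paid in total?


Calculate the tip:
15% of $27 = $4.05
Add tip to meal cost:
$27 + $4.05 = $31.05

$31.05


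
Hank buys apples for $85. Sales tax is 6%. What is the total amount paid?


Calculate the tax:
6% of $85 = $5.10
Add tax to price:
$85 + $5.10 = $90.10

$90.10


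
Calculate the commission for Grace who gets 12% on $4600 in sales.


Convert rate to decimal:
12% = 0.12
Multiply by sales:
$4600 x 0.12 = $552

$552


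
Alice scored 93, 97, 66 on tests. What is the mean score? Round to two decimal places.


Add the scores:
93 + 97 + 66 = 256
Divide by the number of tests:
256 / 3 = 85.3333... ≈ 85.33

85.33


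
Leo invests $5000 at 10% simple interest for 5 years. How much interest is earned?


Use the formula I = P x R x T / 100
P x R x T = 5000 x 10 x 5 = 250000
I = 250000 / 100 = $2500

$2500


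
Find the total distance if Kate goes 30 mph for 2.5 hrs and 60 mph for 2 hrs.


Leg 1 distance:
30 x 2.5 = 75 miles
Leg 2 distance:
60 x 2 = 120 miles
Total distance:
75 + 120 = 195 miles

195 miles


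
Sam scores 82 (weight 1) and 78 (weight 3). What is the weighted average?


Weighted sum:
1 x 82 + 3 x 78 = 316
Total weight:
1 + 3 = 4
Weighted average:
316 / 4 = 79

79


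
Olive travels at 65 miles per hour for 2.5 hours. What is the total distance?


Use the formula: distance = speed x time
Speed = 65 mph, Time = 2.5 hours
65 x 2.5 = 162.5 miles

162.5 miles


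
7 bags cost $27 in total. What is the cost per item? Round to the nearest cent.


Total cost: $27
Number of items: 7
Unit price: $27 / 7 = $3.8571... ≈ $3.86

$3.86


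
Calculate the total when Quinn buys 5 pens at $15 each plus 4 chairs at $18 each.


Cost of pens:
5 x $15 = $75
Cost of chairs:
4 x $18 = $72
Add both:
$75 + $72 = $147

$147


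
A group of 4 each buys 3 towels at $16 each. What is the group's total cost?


Cost per person:
3 x $16 = $48
Group total:
4 x $48 = $192

$192


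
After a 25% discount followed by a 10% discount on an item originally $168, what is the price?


First discount:
25% of $168 = $42
Price after first discount:
$168 - $42 = $126
Second discount:
10% of $126 = $12.60
Final price:
$126 - $12.60 = $113.40

$113.40


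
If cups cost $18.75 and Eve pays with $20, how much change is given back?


Start with the amount paid:
$20
Subtract the price:
$20 - $18.75 = $1.25

$1.25


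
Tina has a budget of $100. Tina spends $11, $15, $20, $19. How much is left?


Add up expenses:
$11 + $15 + $20 + $19 = $65
Subtract from budget:
$100 - $65 = $35

$35


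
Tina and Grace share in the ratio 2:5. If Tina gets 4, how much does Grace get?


Find the multiplier:
4 / 2 = 2
Apply to Grace's share:
5 x 2 = 10

10


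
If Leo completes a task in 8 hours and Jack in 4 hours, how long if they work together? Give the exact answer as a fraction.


Leo's rate: 1/8 of the job per hour
Jack's rate: 1/4 of the job per hour
Combined rate: 1/8 + 1/4 = 3/8 per hour
Time = 1 / (3/8) = 8/3 hours (≈ 2.67 hours)

8/3 hours


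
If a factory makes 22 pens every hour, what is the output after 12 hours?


Production rate: 22 pens per hour
Time: 12 hours
Total: 22 x 12 = 264 pens

264 pens


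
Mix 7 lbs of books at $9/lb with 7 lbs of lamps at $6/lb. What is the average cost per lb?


Cost of books:
7 x $9 = $63
Cost of lamps:
7 x $6 = $42
Total cost: $63 + $42 = $105
Total weight: 14 lbs
Average: $105 / 14 = $7.50/lb

$7.50/lb


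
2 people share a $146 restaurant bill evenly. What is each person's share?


Total bill: $146
Number of people: 2
Each pays: $146 / 2 = $73

$73


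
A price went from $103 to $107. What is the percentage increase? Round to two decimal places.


Find the absolute change:
|107 - 103| = 4
Divide by original and multiply by 100:
4 / 103 x 100 = 3.8834...% ≈ 3.88%

3.88%


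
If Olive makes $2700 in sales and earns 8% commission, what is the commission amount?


Convert rate to decimal:
8% = 0.08
Multiply by sales:
$2700 x 0.08 = $216

$216


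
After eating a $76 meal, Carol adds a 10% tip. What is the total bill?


Calculate the tip:
10% of $76 = $7.60
Add tip to meal cost:
$76 + $7.60 = $83.60

$83.60


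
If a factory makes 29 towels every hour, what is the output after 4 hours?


Production rate: 29 towels per hour
Time: 4 hours
Total: 29 x 4 = 116 towels

116 towels


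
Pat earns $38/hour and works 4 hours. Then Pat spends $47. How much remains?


Calculate earnings:
4 x $38 = $152
Subtract spending:
$152 - $47 = $105

$105


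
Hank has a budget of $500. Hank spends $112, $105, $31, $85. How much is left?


Add up expenses:
$112 + $105 + $31 + $85 = $333
Subtract from budget:
$500 - $333 = $167

$167


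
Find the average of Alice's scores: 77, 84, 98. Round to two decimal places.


Add the scores:
77 + 84 + 98 = 259
Divide by the number of tests:
259 / 3 = 86.3333... ≈ 86.33

86.33


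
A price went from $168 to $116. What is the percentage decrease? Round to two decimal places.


Find the absolute change:
|116 - 168| = 52
Divide by original and multiply by 100:
52 / 168 x 100 = 30.9523...% ≈ 30.95%

30.95%


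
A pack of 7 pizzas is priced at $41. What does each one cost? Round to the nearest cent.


Total cost: $41
Number of items: 7
Unit price: $41 / 7 = $5.8571... ≈ $5.86

$5.86


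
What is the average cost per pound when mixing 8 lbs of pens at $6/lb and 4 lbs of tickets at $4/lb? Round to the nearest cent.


Cost of pens:
8 x $6 = $48
Cost of tickets:
4 x $4 = $16
Total cost: $48 + $16 = $64
Total weight: 12 lbs
Average: $64 / 12 = $5.3333... ≈ $5.33/lb

$5.33/lb


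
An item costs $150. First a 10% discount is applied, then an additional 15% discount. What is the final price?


First discount:
10% of $150 = $15
Price after first discount:
$150 - $15 = $135
Second discount:
15% of $135 = $20.25
Final price:
$135 - $20.25 = $114.75

$114.75


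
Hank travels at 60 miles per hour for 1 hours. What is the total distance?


Use the formula: distance = speed x time
Speed = 60 mph, Time = 1 hours
60 x 1 = 60 miles

60 miles


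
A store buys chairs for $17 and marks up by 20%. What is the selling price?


Calculate the markup amount:
20% of $17 = $3.40
Add to cost:
$17 + $3.40 = $20.40

$20.40


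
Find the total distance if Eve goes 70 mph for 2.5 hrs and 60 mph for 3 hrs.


Leg 1 distance:
70 x 2.5 = 175 miles
Leg 2 distance:
60 x 3 = 180 miles
Total distance:
175 + 180 = 355 miles

355 miles


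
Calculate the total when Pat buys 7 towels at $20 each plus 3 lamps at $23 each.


Cost of towels:
7 x $20 = $140
Cost of lamps:
3 x $23 = $69
Add both:
$140 + $69 = $209

$209


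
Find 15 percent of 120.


Convert percentage to decimal:
15% = 0.15
Multiply:
120 x 0.15 = 18

18


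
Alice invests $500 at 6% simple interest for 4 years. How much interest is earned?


Use the formula I = P x R x T / 100
P x R x T = 500 x 6 x 4 = 12000
I = 12000 / 100 = $120

$120


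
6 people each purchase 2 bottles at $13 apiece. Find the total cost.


Cost per person:
2 x $13 = $26
Group total:
6 x $26 = $156

$156


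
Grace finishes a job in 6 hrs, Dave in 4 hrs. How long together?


Grace's rate: 1/6 of the job per hour
Dave's rate: 1/4 of the job per hour
Combined rate: 1/6 + 1/4 = 5/12 per hour
Time = 1 / (5/12) = 12/5 = 2.4 hours

2.4 hours


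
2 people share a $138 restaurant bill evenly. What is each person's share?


Total bill: $138
Number of people: 2
Each pays: $138 / 2 = $69

$69


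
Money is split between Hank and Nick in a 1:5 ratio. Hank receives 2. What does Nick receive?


Find the multiplier:
2 / 1 = 2
Apply to Nick's share:
5 x 2 = 10

10


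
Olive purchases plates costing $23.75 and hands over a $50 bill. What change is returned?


Start with the amount paid:
$50
Subtract the price:
$50 - $23.75 = $26.25

$26.25


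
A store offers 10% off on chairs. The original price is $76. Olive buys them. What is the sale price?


Calculate the discount amount:
10% of $76 = $7.60
Subtract from original:
$76 - $7.60 = $68.40

$68.40


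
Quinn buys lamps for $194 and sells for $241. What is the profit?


Selling price = $241
Cost price = $194
Profit = selling price - cost price:
Profit = $241 - $194 = $47

$47


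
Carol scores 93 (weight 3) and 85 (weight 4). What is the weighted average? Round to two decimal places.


Weighted sum:
3 x 93 + 4 x 85 = 619
Total weight:
3 + 4 = 7
Weighted average:
619 / 7 = 88.4285... ≈ 88.43

88.43


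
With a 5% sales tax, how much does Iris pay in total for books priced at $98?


Calculate the tax:
5% of $98 = $4.90
Add tax to price:
$98 + $4.90 = $102.90

$102.90


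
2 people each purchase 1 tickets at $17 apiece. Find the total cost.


Cost per person:
1 x $17 = $17
Group total:
2 x $17 = $34

$34


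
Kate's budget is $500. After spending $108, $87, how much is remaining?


Add up expenses:
$108 + $87 = $195
Subtract from budget:
$500 - $195 = $305

$305


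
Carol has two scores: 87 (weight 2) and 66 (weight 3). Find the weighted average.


Weighted sum:
2 x 87 + 3 x 66 = 372
Total weight:
2 + 3 = 5
Weighted average:
372 / 5 = 74.4

74.4


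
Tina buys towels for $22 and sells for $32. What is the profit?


Selling price = $32
Cost price = $22
Profit = selling price - cost price:
Profit = $32 - $22 = $10

$10


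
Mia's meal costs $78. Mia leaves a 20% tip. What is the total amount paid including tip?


Calculate the tip:
20% of $78 = $15.60
Add tip to meal cost:
$78 + $15.60 = $93.60

$93.60


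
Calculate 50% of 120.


Convert percentage to decimal:
50% = 0.5
Multiply:
120 x 0.5 = 60

60


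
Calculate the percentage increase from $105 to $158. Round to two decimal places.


Find the absolute change:
|158 - 105| = 53
Divide by original and multiply by 100:
53 / 105 x 100 = 50.4761...% ≈ 50.48%

50.48%


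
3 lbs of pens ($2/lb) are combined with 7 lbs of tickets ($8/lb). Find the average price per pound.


Cost of pens:
3 x $2 = $6
Cost of tickets:
7 x $8 = $56
Total cost: $6 + $56 = $62
Total weight: 10 lbs
Average: $62 / 10 = $6.20/lb

$6.20/lb


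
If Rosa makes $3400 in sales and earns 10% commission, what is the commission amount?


Convert rate to decimal:
10% = 0.1
Multiply by sales:
$3400 x 0.1 = $340

$340


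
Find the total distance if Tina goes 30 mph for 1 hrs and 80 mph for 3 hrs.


Leg 1 distance:
30 x 1 = 30 miles
Leg 2 distance:
80 x 3 = 240 miles
Total distance:
30 + 240 = 270 miles

270 miles


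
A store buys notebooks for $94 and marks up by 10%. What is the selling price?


Calculate the markup amount:
10% of $94 = $9.40
Add to cost:
$94 + $9.40 = $103.40

$103.40


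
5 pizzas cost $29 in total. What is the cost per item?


Total cost: $29
Number of items: 5
Unit price: $29 / 5 = $5.80

$5.80


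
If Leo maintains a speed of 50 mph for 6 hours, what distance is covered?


Use the formula: distance = speed x time
Speed = 50 mph, Time = 6 hours
50 x 6 = 300 miles

300 miles


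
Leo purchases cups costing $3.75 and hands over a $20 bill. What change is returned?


Start with the amount paid:
$20
Subtract the price:
$20 - $3.75 = $16.25

$16.25


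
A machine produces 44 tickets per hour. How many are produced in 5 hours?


Production rate: 44 tickets per hour
Time: 5 hours
Total: 44 x 5 = 220 tickets

220 tickets


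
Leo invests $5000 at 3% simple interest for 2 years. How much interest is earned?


Use the formula I = P x R x T / 100
P x R x T = 5000 x 3 x 2 = 30000
I = 30000 / 100 = $300

$300


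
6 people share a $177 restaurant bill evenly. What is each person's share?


Total bill: $177
Number of people: 6
Each pays: $177 / 6 = $29.50

$29.50


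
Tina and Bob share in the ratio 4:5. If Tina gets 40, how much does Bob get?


Find the multiplier:
40 / 4 = 10
Apply to Bob's share:
5 x 10 = 50

50


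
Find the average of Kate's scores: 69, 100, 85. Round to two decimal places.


Add the scores:
69 + 100 + 85 = 254
Divide by the number of tests:
254 / 3 = 84.6666... ≈ 84.67

84.67


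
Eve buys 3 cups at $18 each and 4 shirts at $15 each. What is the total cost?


Cost of cups:
3 x $18 = $54
Cost of shirts:
4 x $15 = $60
Add both:
$54 + $60 = $114

$114


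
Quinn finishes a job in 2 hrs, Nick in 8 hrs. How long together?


Quinn's rate: 1/2 of the job per hour
Nick's rate: 1/8 of the job per hour
Combined rate: 1/2 + 1/8 = 5/8 per hour
Time = 1 / (5/8) = 8/5 = 1.6 hours

1.6 hours


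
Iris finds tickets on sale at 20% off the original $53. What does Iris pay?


Calculate the discount amount:
20% of $53 = $10.60
Subtract from original:
$53 - $10.60 = $42.40

$42.40


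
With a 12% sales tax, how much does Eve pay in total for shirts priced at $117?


Calculate the tax:
12% of $117 = $14.04
Add tax to price:
$117 + $14.04 = $131.04

$131.04


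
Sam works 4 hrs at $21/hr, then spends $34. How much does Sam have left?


Calculate earnings:
4 x $21 = $84
Subtract spending:
$84 - $34 = $50

$50


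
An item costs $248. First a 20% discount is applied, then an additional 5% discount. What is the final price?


First discount:
20% of $248 = $49.60
Price after first discount:
$248 - $49.60 = $198.40
Second discount:
5% of $198.40 = $9.92
Final price:
$198.40 - $9.92 = $188.48

$188.48


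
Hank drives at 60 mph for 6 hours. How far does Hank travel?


Use the formula: distance = speed x time
Speed = 60 mph, Time = 6 hours
60 x 6 = 360 miles

360 miles


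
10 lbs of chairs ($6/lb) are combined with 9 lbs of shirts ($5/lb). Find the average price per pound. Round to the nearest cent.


Cost of chairs:
10 x $6 = $60
Cost of shirts:
9 x $5 = $45
Total cost: $60 + $45 = $105
Total weight: 19 lbs
Average: $105 / 19 = $5.5263... ≈ $5.53/lb

$5.53/lb


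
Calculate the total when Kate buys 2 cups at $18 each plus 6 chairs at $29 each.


Cost of cups:
2 x $18 = $36
Cost of chairs:
6 x $29 = $174
Add both:
$36 + $174 = $210

$210


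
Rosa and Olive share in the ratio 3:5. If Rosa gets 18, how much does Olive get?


Find the multiplier:
18 / 3 = 6
Apply to Olive's share:
5 x 6 = 30

30


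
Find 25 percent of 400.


Convert percentage to decimal:
25% = 0.25
Multiply:
400 x 0.25 = 100

100


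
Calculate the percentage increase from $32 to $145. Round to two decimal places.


Find the absolute change:
|145 - 32| = 113
Divide by original and multiply by 100:
113 / 32 x 100 = 353.125% ≈ 353.13%

353.13%


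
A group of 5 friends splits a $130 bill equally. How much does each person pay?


Total bill: $130
Number of people: 5
Each pays: $130 / 5 = $26

$26


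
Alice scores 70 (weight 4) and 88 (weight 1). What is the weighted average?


Weighted sum:
4 x 70 + 1 x 88 = 368
Total weight:
4 + 1 = 5
Weighted average:
368 / 5 = 73.6

73.6


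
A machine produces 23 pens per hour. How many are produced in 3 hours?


Production rate: 23 pens per hour
Time: 3 hours
Total: 23 x 3 = 69 pens

69 pens


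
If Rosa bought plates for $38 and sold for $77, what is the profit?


Selling price = $77
Cost price = $38
Profit = selling price - cost price:
Profit = $77 - $38 = $39

$39


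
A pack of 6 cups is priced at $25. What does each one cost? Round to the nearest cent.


Total cost: $25
Number of items: 6
Unit price: $25 / 6 = $4.1666... ≈ $4.17

$4.17


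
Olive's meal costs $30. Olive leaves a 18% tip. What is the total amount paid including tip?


Calculate the tip:
18% of $30 = $5.40
Add tip to meal cost:
$30 + $5.40 = $35.40

$35.40


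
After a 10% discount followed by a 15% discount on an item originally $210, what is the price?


First discount:
10% of $210 = $21
Price after first discount:
$210 - $21 = $189
Second discount:
15% of $189 = $28.35
Final price:
$189 - $28.35 = $160.65

$160.65


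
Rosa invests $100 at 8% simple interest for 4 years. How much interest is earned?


Use the formula I = P x R x T / 100
P x R x T = 100 x 8 x 4 = 3200
I = 3200 / 100 = $32

$32


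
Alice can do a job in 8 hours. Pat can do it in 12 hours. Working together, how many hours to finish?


Alice's rate: 1/8 of the job per hour
Pat's rate: 1/12 of the job per hour
Combined rate: 1/8 + 1/12 = 5/24 per hour
Time = 1 / (5/24) = 24/5 = 4.8 hours

4.8 hours


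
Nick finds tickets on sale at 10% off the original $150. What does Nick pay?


Calculate the discount amount:
10% of $150 = $15
Subtract from original:
$150 - $15 = $135

$135


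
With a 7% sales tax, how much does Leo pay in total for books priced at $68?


Calculate the tax:
7% of $68 = $4.76
Add tax to price:
$68 + $4.76 = $72.76

$72.76


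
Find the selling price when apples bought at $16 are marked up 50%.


Calculate the markup amount:
50% of $16 = $8
Add to cost:
$16 + $8 = $24

$24


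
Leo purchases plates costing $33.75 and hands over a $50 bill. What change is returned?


Start with the amount paid:
$50
Subtract the price:
$50 - $33.75 = $16.25

$16.25


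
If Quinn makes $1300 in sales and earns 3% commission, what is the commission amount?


Convert rate to decimal:
3% = 0.03
Multiply by sales:
$1300 x 0.03 = $39

$39


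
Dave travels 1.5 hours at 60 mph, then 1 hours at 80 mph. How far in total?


Leg 1 distance:
60 x 1.5 = 90 miles
Leg 2 distance:
80 x 1 = 80 miles
Total distance:
90 + 80 = 170 miles

170 miles


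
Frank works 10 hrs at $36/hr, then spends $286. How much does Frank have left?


Calculate earnings:
10 x $36 = $360
Subtract spending:
$360 - $286 = $74

$74


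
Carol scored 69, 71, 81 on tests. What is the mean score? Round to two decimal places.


Add the scores:
69 + 71 + 81 = 221
Divide by the number of tests:
221 / 3 = 73.6666... ≈ 73.67

73.67


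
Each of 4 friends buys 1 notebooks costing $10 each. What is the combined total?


Cost per person:
1 x $10 = $10
Group total:
4 x $10 = $40

$40


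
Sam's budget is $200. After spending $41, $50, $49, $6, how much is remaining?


Add up expenses:
$41 + $50 + $49 + $6 = $146
Subtract from budget:
$200 - $146 = $54

$54


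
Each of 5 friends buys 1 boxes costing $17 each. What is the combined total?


Cost per person:
1 x $17 = $17
Group total:
5 x $17 = $85

$85


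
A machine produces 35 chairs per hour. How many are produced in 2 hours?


Production rate: 35 chairs per hour
Time: 2 hours
Total: 35 x 2 = 70 chairs

70 chairs


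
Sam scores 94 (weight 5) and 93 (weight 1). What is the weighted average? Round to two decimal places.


Weighted sum:
5 x 94 + 1 x 93 = 563
Total weight:
5 + 1 = 6
Weighted average:
563 / 6 = 93.8333... ≈ 93.83

93.83


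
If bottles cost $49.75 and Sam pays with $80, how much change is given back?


Start with the amount paid:
$80
Subtract the price:
$80 - $49.75 = $30.25

$30.25


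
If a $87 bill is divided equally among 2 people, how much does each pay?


Total bill: $87
Number of people: 2
Each pays: $87 / 2 = $43.50

$43.50


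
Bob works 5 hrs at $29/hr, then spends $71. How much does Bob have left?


Calculate earnings:
5 x $29 = $145
Subtract spending:
$145 - $71 = $74

$74


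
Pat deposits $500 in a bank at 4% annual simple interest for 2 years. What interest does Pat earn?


Use the formula I = P x R x T / 100
P x R x T = 500 x 4 x 2 = 4000
I = 4000 / 100 = $40

$40


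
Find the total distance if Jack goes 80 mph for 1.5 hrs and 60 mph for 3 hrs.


Leg 1 distance:
80 x 1.5 = 120 miles
Leg 2 distance:
60 x 3 = 180 miles
Total distance:
120 + 180 = 300 miles

300 miles


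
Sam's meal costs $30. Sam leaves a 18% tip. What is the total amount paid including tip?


Calculate the tip:
18% of $30 = $5.40
Add tip to meal cost:
$30 + $5.40 = $35.40

$35.40


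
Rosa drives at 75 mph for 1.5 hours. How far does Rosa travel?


Use the formula: distance = speed x time
Speed = 75 mph, Time = 1.5 hours
75 x 1.5 = 112.5 miles

112.5 miles


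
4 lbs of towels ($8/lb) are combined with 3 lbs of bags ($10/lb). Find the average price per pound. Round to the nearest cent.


Cost of towels:
4 x $8 = $32
Cost of bags:
3 x $10 = $30
Total cost: $32 + $30 = $62
Total weight: 7 lbs
Average: $62 / 7 = $8.8571... ≈ $8.86/lb

$8.86/lb


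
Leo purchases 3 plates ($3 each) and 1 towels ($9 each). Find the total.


Cost of plates:
3 x $3 = $9
Cost of towels:
1 x $9 = $9
Add both:
$9 + $9 = $18

$18


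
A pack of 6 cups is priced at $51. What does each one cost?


Total cost: $51
Number of items: 6
Unit price: $51 / 6 = $8.50

$8.50


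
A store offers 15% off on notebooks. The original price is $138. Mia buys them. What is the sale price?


Calculate the discount amount:
15% of $138 = $20.70
Subtract from original:
$138 - $20.70 = $117.30

$117.30


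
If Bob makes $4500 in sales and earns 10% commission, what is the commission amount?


Convert rate to decimal:
10% = 0.1
Multiply by sales:
$4500 x 0.1 = $450

$450


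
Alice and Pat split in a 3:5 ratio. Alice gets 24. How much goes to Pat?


Find the multiplier:
24 / 3 = 8
Apply to Pat's share:
5 x 8 = 40

40


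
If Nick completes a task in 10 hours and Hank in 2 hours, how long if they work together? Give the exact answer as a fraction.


Nick's rate: 1/10 of the job per hour
Hank's rate: 1/2 of the job per hour
Combined rate: 1/10 + 1/2 = 3/5 per hour
Time = 1 / (3/5) = 5/3 hours (≈ 1.67 hours)

5/3 hours


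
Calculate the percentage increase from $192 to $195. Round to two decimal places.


Find the absolute change:
|195 - 192| = 3
Divide by original and multiply by 100:
3 / 192 x 100 = 1.5625% ≈ 1.56%

1.56%


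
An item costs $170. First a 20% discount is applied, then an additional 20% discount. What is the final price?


First discount:
20% of $170 = $34
Price after first discount:
$170 - $34 = $136
Second discount:
20% of $136 = $27.20
Final price:
$136 - $27.20 = $108.80

$108.80


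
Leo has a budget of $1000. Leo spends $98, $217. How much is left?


Add up expenses:
$98 + $217 = $315
Subtract from budget:
$1000 - $315 = $685

$685


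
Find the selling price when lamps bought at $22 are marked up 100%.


Calculate the markup amount:
100% of $22 = $22
Add to cost:
$22 + $22 = $44

$44


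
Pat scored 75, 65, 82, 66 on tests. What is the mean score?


Add the scores:
75 + 65 + 82 + 66 = 288
Divide by the number of tests:
288 / 4 = 72

72


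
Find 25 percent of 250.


Convert percentage to decimal:
25% = 0.25
Multiply:
250 x 0.25 = 62.5

62.5


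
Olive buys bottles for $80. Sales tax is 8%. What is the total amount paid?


Calculate the tax:
8% of $80 = $6.40
Add tax to price:
$80 + $6.40 = $86.40

$86.40


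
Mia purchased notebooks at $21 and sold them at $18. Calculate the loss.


Selling price = $18
Cost price = $21
Loss = cost price - selling price:
Loss = $21 - $18 = $3

$3


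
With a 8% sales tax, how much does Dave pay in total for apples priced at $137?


Calculate the tax:
8% of $137 = $10.96
Add tax to price:
$137 + $10.96 = $147.96

$147.96


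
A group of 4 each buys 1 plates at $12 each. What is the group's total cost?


Cost per person:
1 x $12 = $12
Group total:
4 x $12 = $48

$48


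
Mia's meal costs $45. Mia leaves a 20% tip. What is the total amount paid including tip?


Calculate the tip:
20% of $45 = $9
Add tip to meal cost:
$45 + $9 = $54

$54


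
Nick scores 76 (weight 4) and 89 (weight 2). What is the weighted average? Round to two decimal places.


Weighted sum:
4 x 76 + 2 x 89 = 482
Total weight:
4 + 2 = 6
Weighted average:
482 / 6 = 80.3333... ≈ 80.33

80.33


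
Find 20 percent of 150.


Convert percentage to decimal:
20% = 0.2
Multiply:
150 x 0.2 = 30

30


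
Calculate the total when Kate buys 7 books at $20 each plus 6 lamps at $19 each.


Cost of books:
7 x $20 = $140
Cost of lamps:
6 x $19 = $114
Add both:
$140 + $114 = $254

$254


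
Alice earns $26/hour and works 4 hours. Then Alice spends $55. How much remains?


Calculate earnings:
4 x $26 = $104
Subtract spending:
$104 - $55 = $49

$49


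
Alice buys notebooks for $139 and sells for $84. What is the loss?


Selling price = $84
Cost price = $139
Loss = cost price - selling price:
Loss = $139 - $84 = $55

$55


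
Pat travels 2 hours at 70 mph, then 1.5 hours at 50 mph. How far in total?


Leg 1 distance:
70 x 2 = 140 miles
Leg 2 distance:
50 x 1.5 = 75 miles
Total distance:
140 + 75 = 215 miles

215 miles


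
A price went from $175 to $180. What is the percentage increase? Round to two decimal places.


Find the absolute change:
|180 - 175| = 5
Divide by original and multiply by 100:
5 / 175 x 100 = 2.8571...% ≈ 2.86%

2.86%


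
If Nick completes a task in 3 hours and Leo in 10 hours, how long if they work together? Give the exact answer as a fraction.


Nick's rate: 1/3 of the job per hour
Leo's rate: 1/10 of the job per hour
Combined rate: 1/3 + 1/10 = 13/30 per hour
Time = 1 / (13/30) = 30/13 hours (≈ 2.31 hours)

30/13 hours


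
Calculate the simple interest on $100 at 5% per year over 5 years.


Use the formula I = P x R x T / 100
P x R x T = 100 x 5 x 5 = 2500
I = 2500 / 100 = $25

$25


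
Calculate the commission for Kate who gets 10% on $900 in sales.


Convert rate to decimal:
10% = 0.1
Multiply by sales:
$900 x 0.1 = $90

$90


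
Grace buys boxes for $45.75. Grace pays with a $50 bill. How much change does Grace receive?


Start with the amount paid:
$50
Subtract the price:
$50 - $45.75 = $4.25

$4.25


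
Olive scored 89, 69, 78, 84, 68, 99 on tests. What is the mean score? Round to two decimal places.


Add the scores:
89 + 69 + 78 + 84 + 68 + 99 = 487
Divide by the number of tests:
487 / 6 = 81.1666... ≈ 81.17

81.17


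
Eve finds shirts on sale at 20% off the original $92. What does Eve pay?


Calculate the discount amount:
20% of $92 = $18.40
Subtract from original:
$92 - $18.40 = $73.60

$73.60


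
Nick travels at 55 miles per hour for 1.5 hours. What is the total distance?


Use the formula: distance = speed x time
Speed = 55 mph, Time = 1.5 hours
55 x 1.5 = 82.5 miles

82.5 miles


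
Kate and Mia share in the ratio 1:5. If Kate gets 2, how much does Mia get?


Find the multiplier:
2 / 1 = 2
Apply to Mia's share:
5 x 2 = 10

10


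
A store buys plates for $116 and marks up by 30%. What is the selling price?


Calculate the markup amount:
30% of $116 = $34.80
Add to cost:
$116 + $34.80 = $150.80

$150.80


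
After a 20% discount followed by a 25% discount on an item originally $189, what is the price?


First discount:
20% of $189 = $37.80
Price after first discount:
$189 - $37.80 = $151.20
Second discount:
25% of $151.20 = $37.80
Final price:
$151.20 - $37.80 = $113.40

$113.40


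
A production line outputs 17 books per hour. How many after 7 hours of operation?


Production rate: 17 books per hour
Time: 7 hours
Total: 17 x 7 = 119 books

119 books


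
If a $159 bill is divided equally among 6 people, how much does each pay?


Total bill: $159
Number of people: 6
Each pays: $159 / 6 = $26.50

$26.50


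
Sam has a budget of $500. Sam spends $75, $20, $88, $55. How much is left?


Add up expenses:
$75 + $20 + $88 + $55 = $238
Subtract from budget:
$500 - $238 = $262

$262


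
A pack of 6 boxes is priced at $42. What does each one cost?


Total cost: $42
Number of items: 6
Unit price: $42 / 6 = $7

$7


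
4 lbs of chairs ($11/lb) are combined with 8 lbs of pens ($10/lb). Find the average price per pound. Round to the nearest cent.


Cost of chairs:
4 x $11 = $44
Cost of pens:
8 x $10 = $80
Total cost: $44 + $80 = $124
Total weight: 12 lbs
Average: $124 / 12 = $10.3333... ≈ $10.33/lb

$10.33/lb


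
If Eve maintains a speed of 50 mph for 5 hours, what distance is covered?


Use the formula: distance = speed x time
Speed = 50 mph, Time = 5 hours
50 x 5 = 250 miles

250 miles


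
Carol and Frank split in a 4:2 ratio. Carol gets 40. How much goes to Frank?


Find the multiplier:
40 / 4 = 10
Apply to Frank's share:
2 x 10 = 20

20


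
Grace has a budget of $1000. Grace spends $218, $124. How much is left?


Add up expenses:
$218 + $124 = $342
Subtract from budget:
$1000 - $342 = $658

$658


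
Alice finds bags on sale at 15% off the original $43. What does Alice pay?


Calculate the discount amount:
15% of $43 = $6.45
Subtract from original:
$43 - $6.45 = $36.55

$36.55


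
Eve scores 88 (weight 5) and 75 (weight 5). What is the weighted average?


Weighted sum:
5 x 88 + 5 x 75 = 815
Total weight:
5 + 5 = 10
Weighted average:
815 / 10 = 81.5

81.5


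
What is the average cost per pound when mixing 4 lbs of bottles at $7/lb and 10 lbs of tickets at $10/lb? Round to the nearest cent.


Cost of bottles:
4 x $7 = $28
Cost of tickets:
10 x $10 = $100
Total cost: $28 + $100 = $128
Total weight: 14 lbs
Average: $128 / 14 = $9.1428... ≈ $9.14/lb

$9.14/lb


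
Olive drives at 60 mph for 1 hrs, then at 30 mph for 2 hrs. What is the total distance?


Leg 1 distance:
60 x 1 = 60 miles
Leg 2 distance:
30 x 2 = 60 miles
Total distance:
60 + 60 = 120 miles

120 miles


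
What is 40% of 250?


Convert percentage to decimal:
40% = 0.4
Multiply:
250 x 0.4 = 100

100


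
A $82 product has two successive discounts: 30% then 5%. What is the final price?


First discount:
30% of $82 = $24.60
Price after first discount:
$82 - $24.60 = $57.40
Second discount:
5% of $57.40 = $2.87
Final price:
$57.40 - $2.87 = $54.53

$54.53


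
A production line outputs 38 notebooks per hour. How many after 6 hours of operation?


Production rate: 38 notebooks per hour
Time: 6 hours
Total: 38 x 6 = 228 notebooks

228 notebooks


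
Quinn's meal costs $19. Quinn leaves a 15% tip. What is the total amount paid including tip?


Calculate the tip:
15% of $19 = $2.85
Add tip to meal cost:
$19 + $2.85 = $21.85

$21.85


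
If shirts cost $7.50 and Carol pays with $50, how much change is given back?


Start with the amount paid:
$50
Subtract the price:
$50 - $7.50 = $42.50

$42.50


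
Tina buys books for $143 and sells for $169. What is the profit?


Selling price = $169
Cost price = $143
Profit = selling price - cost price:
Profit = $169 - $143 = $26

$26


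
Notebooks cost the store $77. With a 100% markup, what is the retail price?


Calculate the markup amount:
100% of $77 = $77
Add to cost:
$77 + $77 = $154

$154


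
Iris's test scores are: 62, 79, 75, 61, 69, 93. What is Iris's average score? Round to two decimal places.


Add the scores:
62 + 79 + 75 + 61 + 69 + 93 = 439
Divide by the number of tests:
439 / 6 = 73.1666... ≈ 73.17

73.17


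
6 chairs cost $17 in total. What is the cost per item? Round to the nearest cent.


Total cost: $17
Number of items: 6
Unit price: $17 / 6 = $2.8333... ≈ $2.83

$2.83


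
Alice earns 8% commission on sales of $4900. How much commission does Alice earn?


Convert rate to decimal:
8% = 0.08
Multiply by sales:
$4900 x 0.08 = $392

$392


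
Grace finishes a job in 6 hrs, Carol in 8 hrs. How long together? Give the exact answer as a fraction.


Grace's rate: 1/6 of the job per hour
Carol's rate: 1/8 of the job per hour
Combined rate: 1/6 + 1/8 = 7/24 per hour
Time = 1 / (7/24) = 24/7 hours (≈ 3.43 hours)

24/7 hours


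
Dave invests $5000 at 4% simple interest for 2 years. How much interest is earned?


Use the formula I = P x R x T / 100
P x R x T = 5000 x 4 x 2 = 40000
I = 40000 / 100 = $400

$400


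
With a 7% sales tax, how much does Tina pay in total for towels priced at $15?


Calculate the tax:
7% of $15 = $1.05
Add tax to price:
$15 + $1.05 = $16.05

$16.05


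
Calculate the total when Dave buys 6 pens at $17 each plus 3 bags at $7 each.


Cost of pens:
6 x $17 = $102
Cost of bags:
3 x $7 = $21
Add both:
$102 + $21 = $123

$123


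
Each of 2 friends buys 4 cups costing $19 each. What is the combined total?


Cost per person:
4 x $19 = $76
Group total:
2 x $76 = $152

$152


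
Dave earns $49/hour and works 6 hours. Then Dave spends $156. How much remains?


Calculate earnings:
6 x $49 = $294
Subtract spending:
$294 - $156 = $138

$138


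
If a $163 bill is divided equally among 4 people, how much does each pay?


Total bill: $163
Number of people: 4
Each pays: $163 / 4 = $40.75

$40.75
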